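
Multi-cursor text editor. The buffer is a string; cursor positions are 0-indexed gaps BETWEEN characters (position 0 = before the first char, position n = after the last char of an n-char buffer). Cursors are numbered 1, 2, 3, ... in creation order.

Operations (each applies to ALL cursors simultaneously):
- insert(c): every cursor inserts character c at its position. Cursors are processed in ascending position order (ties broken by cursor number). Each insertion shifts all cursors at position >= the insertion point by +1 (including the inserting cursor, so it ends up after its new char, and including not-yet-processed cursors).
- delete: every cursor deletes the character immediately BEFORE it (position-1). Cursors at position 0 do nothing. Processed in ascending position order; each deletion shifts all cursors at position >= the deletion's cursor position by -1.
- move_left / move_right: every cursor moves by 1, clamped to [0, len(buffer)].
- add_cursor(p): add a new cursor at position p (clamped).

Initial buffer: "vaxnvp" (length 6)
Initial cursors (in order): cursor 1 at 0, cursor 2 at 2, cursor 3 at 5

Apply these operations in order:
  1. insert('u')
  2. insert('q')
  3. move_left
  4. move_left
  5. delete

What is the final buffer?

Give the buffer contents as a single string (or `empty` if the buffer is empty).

Answer: uqvuqxnuqp

Derivation:
After op 1 (insert('u')): buffer="uvauxnvup" (len 9), cursors c1@1 c2@4 c3@8, authorship 1..2...3.
After op 2 (insert('q')): buffer="uqvauqxnvuqp" (len 12), cursors c1@2 c2@6 c3@11, authorship 11..22...33.
After op 3 (move_left): buffer="uqvauqxnvuqp" (len 12), cursors c1@1 c2@5 c3@10, authorship 11..22...33.
After op 4 (move_left): buffer="uqvauqxnvuqp" (len 12), cursors c1@0 c2@4 c3@9, authorship 11..22...33.
After op 5 (delete): buffer="uqvuqxnuqp" (len 10), cursors c1@0 c2@3 c3@7, authorship 11.22..33.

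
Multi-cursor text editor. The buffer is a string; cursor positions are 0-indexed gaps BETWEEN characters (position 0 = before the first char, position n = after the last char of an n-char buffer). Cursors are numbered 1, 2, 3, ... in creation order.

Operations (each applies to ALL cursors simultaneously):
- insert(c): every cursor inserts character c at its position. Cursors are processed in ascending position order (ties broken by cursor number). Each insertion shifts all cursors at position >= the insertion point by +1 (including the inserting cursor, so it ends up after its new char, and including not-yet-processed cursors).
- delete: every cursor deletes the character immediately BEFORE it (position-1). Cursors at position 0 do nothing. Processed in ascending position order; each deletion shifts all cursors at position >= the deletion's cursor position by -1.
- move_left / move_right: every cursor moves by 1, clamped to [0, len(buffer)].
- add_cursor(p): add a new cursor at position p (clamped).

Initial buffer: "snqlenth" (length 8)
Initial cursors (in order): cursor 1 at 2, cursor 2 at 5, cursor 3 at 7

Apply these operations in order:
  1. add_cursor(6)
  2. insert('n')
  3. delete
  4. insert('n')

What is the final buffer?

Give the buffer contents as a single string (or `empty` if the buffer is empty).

Answer: snnqlennntnh

Derivation:
After op 1 (add_cursor(6)): buffer="snqlenth" (len 8), cursors c1@2 c2@5 c4@6 c3@7, authorship ........
After op 2 (insert('n')): buffer="snnqlennntnh" (len 12), cursors c1@3 c2@7 c4@9 c3@11, authorship ..1...2.4.3.
After op 3 (delete): buffer="snqlenth" (len 8), cursors c1@2 c2@5 c4@6 c3@7, authorship ........
After op 4 (insert('n')): buffer="snnqlennntnh" (len 12), cursors c1@3 c2@7 c4@9 c3@11, authorship ..1...2.4.3.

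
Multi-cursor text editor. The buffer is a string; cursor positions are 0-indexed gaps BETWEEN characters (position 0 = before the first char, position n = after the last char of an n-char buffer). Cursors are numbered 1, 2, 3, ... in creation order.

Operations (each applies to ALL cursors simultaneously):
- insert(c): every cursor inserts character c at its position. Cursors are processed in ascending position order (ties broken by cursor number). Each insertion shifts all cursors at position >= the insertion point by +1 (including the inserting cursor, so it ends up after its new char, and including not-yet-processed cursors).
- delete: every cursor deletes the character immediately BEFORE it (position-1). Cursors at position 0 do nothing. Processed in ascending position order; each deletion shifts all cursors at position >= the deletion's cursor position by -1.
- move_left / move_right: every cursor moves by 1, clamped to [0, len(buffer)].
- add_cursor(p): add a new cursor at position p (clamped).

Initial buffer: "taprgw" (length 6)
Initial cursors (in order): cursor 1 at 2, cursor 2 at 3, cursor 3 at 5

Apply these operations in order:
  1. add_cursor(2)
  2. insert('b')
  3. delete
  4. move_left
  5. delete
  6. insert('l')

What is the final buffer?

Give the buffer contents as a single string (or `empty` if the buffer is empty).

Answer: lllplgw

Derivation:
After op 1 (add_cursor(2)): buffer="taprgw" (len 6), cursors c1@2 c4@2 c2@3 c3@5, authorship ......
After op 2 (insert('b')): buffer="tabbpbrgbw" (len 10), cursors c1@4 c4@4 c2@6 c3@9, authorship ..14.2..3.
After op 3 (delete): buffer="taprgw" (len 6), cursors c1@2 c4@2 c2@3 c3@5, authorship ......
After op 4 (move_left): buffer="taprgw" (len 6), cursors c1@1 c4@1 c2@2 c3@4, authorship ......
After op 5 (delete): buffer="pgw" (len 3), cursors c1@0 c2@0 c4@0 c3@1, authorship ...
After op 6 (insert('l')): buffer="lllplgw" (len 7), cursors c1@3 c2@3 c4@3 c3@5, authorship 124.3..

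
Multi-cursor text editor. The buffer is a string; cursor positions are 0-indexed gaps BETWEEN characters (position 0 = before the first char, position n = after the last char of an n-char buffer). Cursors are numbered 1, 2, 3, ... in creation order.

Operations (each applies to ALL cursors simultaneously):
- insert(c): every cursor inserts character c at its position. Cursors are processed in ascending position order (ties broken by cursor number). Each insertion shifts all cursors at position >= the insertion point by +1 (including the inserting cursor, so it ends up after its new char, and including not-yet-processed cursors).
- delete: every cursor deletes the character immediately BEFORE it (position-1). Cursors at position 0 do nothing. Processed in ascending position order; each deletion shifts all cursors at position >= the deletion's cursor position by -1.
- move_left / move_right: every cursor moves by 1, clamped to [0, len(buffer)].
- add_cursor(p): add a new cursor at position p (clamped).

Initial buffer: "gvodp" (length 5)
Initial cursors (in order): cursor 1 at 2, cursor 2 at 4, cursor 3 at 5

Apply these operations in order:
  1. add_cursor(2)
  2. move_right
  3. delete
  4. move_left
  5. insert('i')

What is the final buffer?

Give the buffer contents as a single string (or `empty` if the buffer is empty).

Answer: iiiig

Derivation:
After op 1 (add_cursor(2)): buffer="gvodp" (len 5), cursors c1@2 c4@2 c2@4 c3@5, authorship .....
After op 2 (move_right): buffer="gvodp" (len 5), cursors c1@3 c4@3 c2@5 c3@5, authorship .....
After op 3 (delete): buffer="g" (len 1), cursors c1@1 c2@1 c3@1 c4@1, authorship .
After op 4 (move_left): buffer="g" (len 1), cursors c1@0 c2@0 c3@0 c4@0, authorship .
After op 5 (insert('i')): buffer="iiiig" (len 5), cursors c1@4 c2@4 c3@4 c4@4, authorship 1234.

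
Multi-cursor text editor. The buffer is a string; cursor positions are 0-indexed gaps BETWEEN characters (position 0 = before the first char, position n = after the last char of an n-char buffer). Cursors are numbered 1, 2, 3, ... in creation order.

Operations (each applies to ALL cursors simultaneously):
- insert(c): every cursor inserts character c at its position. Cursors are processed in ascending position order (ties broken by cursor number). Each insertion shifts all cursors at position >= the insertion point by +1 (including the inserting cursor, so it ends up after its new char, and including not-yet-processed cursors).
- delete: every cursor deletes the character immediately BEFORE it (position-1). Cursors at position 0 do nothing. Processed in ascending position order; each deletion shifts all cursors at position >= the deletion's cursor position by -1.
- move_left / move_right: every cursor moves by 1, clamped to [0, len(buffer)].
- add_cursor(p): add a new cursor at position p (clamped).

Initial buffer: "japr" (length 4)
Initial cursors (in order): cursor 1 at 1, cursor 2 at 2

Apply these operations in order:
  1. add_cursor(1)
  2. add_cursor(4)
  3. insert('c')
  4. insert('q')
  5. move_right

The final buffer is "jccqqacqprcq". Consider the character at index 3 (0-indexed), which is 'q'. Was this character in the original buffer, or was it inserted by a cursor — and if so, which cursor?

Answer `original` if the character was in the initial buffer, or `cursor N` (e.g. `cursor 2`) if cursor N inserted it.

After op 1 (add_cursor(1)): buffer="japr" (len 4), cursors c1@1 c3@1 c2@2, authorship ....
After op 2 (add_cursor(4)): buffer="japr" (len 4), cursors c1@1 c3@1 c2@2 c4@4, authorship ....
After op 3 (insert('c')): buffer="jccacprc" (len 8), cursors c1@3 c3@3 c2@5 c4@8, authorship .13.2..4
After op 4 (insert('q')): buffer="jccqqacqprcq" (len 12), cursors c1@5 c3@5 c2@8 c4@12, authorship .1313.22..44
After op 5 (move_right): buffer="jccqqacqprcq" (len 12), cursors c1@6 c3@6 c2@9 c4@12, authorship .1313.22..44
Authorship (.=original, N=cursor N): . 1 3 1 3 . 2 2 . . 4 4
Index 3: author = 1

Answer: cursor 1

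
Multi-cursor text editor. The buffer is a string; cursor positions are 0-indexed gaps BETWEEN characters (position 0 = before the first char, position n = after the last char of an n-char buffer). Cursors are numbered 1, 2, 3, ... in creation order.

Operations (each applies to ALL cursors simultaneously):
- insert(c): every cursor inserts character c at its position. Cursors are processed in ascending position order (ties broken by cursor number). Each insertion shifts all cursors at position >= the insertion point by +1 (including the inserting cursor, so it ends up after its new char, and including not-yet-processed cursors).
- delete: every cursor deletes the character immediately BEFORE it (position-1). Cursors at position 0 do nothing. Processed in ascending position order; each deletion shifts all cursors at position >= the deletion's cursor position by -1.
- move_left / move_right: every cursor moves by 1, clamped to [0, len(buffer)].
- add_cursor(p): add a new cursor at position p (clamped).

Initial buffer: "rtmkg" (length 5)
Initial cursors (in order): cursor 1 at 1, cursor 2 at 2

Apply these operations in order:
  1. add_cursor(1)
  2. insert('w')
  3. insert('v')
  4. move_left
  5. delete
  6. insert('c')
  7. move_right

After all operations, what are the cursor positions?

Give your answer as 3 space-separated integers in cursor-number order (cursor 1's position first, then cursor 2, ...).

Answer: 5 8 5

Derivation:
After op 1 (add_cursor(1)): buffer="rtmkg" (len 5), cursors c1@1 c3@1 c2@2, authorship .....
After op 2 (insert('w')): buffer="rwwtwmkg" (len 8), cursors c1@3 c3@3 c2@5, authorship .13.2...
After op 3 (insert('v')): buffer="rwwvvtwvmkg" (len 11), cursors c1@5 c3@5 c2@8, authorship .1313.22...
After op 4 (move_left): buffer="rwwvvtwvmkg" (len 11), cursors c1@4 c3@4 c2@7, authorship .1313.22...
After op 5 (delete): buffer="rwvtvmkg" (len 8), cursors c1@2 c3@2 c2@4, authorship .13.2...
After op 6 (insert('c')): buffer="rwccvtcvmkg" (len 11), cursors c1@4 c3@4 c2@7, authorship .1133.22...
After op 7 (move_right): buffer="rwccvtcvmkg" (len 11), cursors c1@5 c3@5 c2@8, authorship .1133.22...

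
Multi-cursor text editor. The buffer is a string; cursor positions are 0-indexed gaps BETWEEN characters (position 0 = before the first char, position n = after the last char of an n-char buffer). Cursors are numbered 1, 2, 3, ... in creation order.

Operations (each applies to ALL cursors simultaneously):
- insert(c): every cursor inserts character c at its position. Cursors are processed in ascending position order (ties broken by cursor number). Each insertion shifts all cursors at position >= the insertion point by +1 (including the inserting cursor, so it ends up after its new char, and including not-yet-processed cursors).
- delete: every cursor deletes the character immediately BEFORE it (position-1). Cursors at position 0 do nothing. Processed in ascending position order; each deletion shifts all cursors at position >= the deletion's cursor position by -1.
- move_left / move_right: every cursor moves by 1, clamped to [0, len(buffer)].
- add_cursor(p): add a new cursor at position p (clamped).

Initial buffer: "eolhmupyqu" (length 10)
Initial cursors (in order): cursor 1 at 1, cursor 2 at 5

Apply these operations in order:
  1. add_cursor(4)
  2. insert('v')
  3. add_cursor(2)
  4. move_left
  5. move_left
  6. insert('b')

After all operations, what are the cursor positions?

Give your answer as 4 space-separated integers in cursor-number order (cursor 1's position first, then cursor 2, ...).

After op 1 (add_cursor(4)): buffer="eolhmupyqu" (len 10), cursors c1@1 c3@4 c2@5, authorship ..........
After op 2 (insert('v')): buffer="evolhvmvupyqu" (len 13), cursors c1@2 c3@6 c2@8, authorship .1...3.2.....
After op 3 (add_cursor(2)): buffer="evolhvmvupyqu" (len 13), cursors c1@2 c4@2 c3@6 c2@8, authorship .1...3.2.....
After op 4 (move_left): buffer="evolhvmvupyqu" (len 13), cursors c1@1 c4@1 c3@5 c2@7, authorship .1...3.2.....
After op 5 (move_left): buffer="evolhvmvupyqu" (len 13), cursors c1@0 c4@0 c3@4 c2@6, authorship .1...3.2.....
After op 6 (insert('b')): buffer="bbevolbhvbmvupyqu" (len 17), cursors c1@2 c4@2 c3@7 c2@10, authorship 14.1..3.32.2.....

Answer: 2 10 7 2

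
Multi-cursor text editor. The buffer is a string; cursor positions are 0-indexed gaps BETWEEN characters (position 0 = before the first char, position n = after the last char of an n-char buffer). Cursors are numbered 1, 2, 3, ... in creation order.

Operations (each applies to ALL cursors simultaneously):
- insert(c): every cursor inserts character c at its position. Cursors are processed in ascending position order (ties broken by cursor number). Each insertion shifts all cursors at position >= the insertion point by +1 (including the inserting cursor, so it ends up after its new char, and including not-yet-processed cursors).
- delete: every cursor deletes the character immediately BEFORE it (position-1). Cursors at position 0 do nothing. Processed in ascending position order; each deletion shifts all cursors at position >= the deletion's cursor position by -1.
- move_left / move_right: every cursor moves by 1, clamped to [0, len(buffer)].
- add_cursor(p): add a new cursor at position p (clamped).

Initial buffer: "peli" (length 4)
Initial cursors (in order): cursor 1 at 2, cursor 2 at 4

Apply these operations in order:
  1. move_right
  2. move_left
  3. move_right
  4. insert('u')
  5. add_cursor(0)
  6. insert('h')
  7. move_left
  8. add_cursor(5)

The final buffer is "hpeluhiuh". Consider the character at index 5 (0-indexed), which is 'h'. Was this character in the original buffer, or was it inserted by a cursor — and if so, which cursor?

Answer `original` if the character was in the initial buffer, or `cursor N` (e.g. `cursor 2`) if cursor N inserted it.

Answer: cursor 1

Derivation:
After op 1 (move_right): buffer="peli" (len 4), cursors c1@3 c2@4, authorship ....
After op 2 (move_left): buffer="peli" (len 4), cursors c1@2 c2@3, authorship ....
After op 3 (move_right): buffer="peli" (len 4), cursors c1@3 c2@4, authorship ....
After op 4 (insert('u')): buffer="peluiu" (len 6), cursors c1@4 c2@6, authorship ...1.2
After op 5 (add_cursor(0)): buffer="peluiu" (len 6), cursors c3@0 c1@4 c2@6, authorship ...1.2
After op 6 (insert('h')): buffer="hpeluhiuh" (len 9), cursors c3@1 c1@6 c2@9, authorship 3...11.22
After op 7 (move_left): buffer="hpeluhiuh" (len 9), cursors c3@0 c1@5 c2@8, authorship 3...11.22
After op 8 (add_cursor(5)): buffer="hpeluhiuh" (len 9), cursors c3@0 c1@5 c4@5 c2@8, authorship 3...11.22
Authorship (.=original, N=cursor N): 3 . . . 1 1 . 2 2
Index 5: author = 1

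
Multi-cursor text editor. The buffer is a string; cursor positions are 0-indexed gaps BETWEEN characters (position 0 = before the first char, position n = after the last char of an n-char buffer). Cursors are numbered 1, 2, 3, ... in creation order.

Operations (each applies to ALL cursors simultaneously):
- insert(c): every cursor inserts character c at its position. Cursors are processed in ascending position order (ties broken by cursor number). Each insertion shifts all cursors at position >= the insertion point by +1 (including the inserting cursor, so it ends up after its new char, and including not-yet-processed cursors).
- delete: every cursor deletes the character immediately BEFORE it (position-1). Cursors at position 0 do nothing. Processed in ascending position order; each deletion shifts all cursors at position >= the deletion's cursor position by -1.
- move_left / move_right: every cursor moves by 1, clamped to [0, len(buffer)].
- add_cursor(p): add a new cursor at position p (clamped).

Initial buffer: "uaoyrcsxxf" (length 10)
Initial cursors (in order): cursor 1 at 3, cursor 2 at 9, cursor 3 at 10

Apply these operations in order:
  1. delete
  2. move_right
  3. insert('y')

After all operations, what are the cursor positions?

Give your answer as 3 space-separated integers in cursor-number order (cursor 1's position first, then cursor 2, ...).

After op 1 (delete): buffer="uayrcsx" (len 7), cursors c1@2 c2@7 c3@7, authorship .......
After op 2 (move_right): buffer="uayrcsx" (len 7), cursors c1@3 c2@7 c3@7, authorship .......
After op 3 (insert('y')): buffer="uayyrcsxyy" (len 10), cursors c1@4 c2@10 c3@10, authorship ...1....23

Answer: 4 10 10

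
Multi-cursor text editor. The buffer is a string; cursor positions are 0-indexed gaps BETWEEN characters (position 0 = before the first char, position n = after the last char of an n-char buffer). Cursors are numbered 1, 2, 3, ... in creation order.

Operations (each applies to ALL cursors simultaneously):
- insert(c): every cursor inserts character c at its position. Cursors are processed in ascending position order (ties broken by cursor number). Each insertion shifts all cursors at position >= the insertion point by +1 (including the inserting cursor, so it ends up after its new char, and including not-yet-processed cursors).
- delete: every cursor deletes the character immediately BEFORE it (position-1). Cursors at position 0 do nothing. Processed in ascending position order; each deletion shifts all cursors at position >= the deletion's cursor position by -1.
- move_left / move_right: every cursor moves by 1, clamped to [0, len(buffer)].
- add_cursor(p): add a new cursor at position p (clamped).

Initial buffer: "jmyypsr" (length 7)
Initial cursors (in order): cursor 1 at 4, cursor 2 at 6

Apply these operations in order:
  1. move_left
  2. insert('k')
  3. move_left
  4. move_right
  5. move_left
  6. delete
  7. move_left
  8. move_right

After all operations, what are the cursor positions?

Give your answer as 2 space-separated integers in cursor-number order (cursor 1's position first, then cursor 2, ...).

After op 1 (move_left): buffer="jmyypsr" (len 7), cursors c1@3 c2@5, authorship .......
After op 2 (insert('k')): buffer="jmykypksr" (len 9), cursors c1@4 c2@7, authorship ...1..2..
After op 3 (move_left): buffer="jmykypksr" (len 9), cursors c1@3 c2@6, authorship ...1..2..
After op 4 (move_right): buffer="jmykypksr" (len 9), cursors c1@4 c2@7, authorship ...1..2..
After op 5 (move_left): buffer="jmykypksr" (len 9), cursors c1@3 c2@6, authorship ...1..2..
After op 6 (delete): buffer="jmkyksr" (len 7), cursors c1@2 c2@4, authorship ..1.2..
After op 7 (move_left): buffer="jmkyksr" (len 7), cursors c1@1 c2@3, authorship ..1.2..
After op 8 (move_right): buffer="jmkyksr" (len 7), cursors c1@2 c2@4, authorship ..1.2..

Answer: 2 4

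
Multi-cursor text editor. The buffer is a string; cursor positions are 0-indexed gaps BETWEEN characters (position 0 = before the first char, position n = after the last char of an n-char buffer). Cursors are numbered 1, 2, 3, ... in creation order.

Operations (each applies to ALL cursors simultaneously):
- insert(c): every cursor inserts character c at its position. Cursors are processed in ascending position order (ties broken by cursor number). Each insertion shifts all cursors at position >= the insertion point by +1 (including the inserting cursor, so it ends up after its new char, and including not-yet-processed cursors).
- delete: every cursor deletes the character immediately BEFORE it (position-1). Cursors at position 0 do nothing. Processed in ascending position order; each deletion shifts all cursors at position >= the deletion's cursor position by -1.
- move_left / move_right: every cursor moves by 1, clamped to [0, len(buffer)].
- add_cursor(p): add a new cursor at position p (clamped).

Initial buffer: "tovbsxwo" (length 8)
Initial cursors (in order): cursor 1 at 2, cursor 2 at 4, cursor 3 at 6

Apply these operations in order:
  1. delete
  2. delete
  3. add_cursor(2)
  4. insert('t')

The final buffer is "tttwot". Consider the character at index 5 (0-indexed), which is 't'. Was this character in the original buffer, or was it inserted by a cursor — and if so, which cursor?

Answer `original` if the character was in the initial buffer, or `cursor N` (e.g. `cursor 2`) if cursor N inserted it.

Answer: cursor 4

Derivation:
After op 1 (delete): buffer="tvswo" (len 5), cursors c1@1 c2@2 c3@3, authorship .....
After op 2 (delete): buffer="wo" (len 2), cursors c1@0 c2@0 c3@0, authorship ..
After op 3 (add_cursor(2)): buffer="wo" (len 2), cursors c1@0 c2@0 c3@0 c4@2, authorship ..
After op 4 (insert('t')): buffer="tttwot" (len 6), cursors c1@3 c2@3 c3@3 c4@6, authorship 123..4
Authorship (.=original, N=cursor N): 1 2 3 . . 4
Index 5: author = 4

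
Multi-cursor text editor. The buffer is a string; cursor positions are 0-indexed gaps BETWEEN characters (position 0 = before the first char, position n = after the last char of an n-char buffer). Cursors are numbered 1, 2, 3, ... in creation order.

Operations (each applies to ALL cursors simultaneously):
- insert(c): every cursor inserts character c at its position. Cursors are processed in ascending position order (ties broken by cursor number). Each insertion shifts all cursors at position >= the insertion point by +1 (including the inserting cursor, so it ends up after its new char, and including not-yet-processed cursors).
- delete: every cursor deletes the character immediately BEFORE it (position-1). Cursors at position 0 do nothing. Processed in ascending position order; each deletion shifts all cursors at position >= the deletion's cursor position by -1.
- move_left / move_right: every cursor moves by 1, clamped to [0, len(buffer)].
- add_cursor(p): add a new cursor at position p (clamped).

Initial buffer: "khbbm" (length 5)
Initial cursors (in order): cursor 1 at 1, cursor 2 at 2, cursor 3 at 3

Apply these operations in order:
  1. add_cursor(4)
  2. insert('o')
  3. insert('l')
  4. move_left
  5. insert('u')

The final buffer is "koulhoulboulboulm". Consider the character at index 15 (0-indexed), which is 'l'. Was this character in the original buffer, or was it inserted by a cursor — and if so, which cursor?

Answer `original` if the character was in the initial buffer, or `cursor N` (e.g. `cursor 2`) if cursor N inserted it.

After op 1 (add_cursor(4)): buffer="khbbm" (len 5), cursors c1@1 c2@2 c3@3 c4@4, authorship .....
After op 2 (insert('o')): buffer="kohobobom" (len 9), cursors c1@2 c2@4 c3@6 c4@8, authorship .1.2.3.4.
After op 3 (insert('l')): buffer="kolholbolbolm" (len 13), cursors c1@3 c2@6 c3@9 c4@12, authorship .11.22.33.44.
After op 4 (move_left): buffer="kolholbolbolm" (len 13), cursors c1@2 c2@5 c3@8 c4@11, authorship .11.22.33.44.
After op 5 (insert('u')): buffer="koulhoulboulboulm" (len 17), cursors c1@3 c2@7 c3@11 c4@15, authorship .111.222.333.444.
Authorship (.=original, N=cursor N): . 1 1 1 . 2 2 2 . 3 3 3 . 4 4 4 .
Index 15: author = 4

Answer: cursor 4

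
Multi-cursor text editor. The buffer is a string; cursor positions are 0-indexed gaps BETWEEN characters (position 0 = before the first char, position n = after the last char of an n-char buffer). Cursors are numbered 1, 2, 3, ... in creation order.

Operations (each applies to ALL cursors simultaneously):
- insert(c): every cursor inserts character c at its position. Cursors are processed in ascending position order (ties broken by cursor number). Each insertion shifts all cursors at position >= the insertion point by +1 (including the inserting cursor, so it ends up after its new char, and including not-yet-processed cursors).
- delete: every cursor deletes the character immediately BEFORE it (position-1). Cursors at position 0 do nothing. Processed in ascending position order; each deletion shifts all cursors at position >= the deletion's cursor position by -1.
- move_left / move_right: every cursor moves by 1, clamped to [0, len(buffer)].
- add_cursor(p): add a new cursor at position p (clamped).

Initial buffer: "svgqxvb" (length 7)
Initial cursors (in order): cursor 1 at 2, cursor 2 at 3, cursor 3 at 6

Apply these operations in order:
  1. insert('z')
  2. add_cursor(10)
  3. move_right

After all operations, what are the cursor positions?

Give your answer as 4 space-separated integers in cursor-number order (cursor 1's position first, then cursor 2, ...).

Answer: 4 6 10 10

Derivation:
After op 1 (insert('z')): buffer="svzgzqxvzb" (len 10), cursors c1@3 c2@5 c3@9, authorship ..1.2...3.
After op 2 (add_cursor(10)): buffer="svzgzqxvzb" (len 10), cursors c1@3 c2@5 c3@9 c4@10, authorship ..1.2...3.
After op 3 (move_right): buffer="svzgzqxvzb" (len 10), cursors c1@4 c2@6 c3@10 c4@10, authorship ..1.2...3.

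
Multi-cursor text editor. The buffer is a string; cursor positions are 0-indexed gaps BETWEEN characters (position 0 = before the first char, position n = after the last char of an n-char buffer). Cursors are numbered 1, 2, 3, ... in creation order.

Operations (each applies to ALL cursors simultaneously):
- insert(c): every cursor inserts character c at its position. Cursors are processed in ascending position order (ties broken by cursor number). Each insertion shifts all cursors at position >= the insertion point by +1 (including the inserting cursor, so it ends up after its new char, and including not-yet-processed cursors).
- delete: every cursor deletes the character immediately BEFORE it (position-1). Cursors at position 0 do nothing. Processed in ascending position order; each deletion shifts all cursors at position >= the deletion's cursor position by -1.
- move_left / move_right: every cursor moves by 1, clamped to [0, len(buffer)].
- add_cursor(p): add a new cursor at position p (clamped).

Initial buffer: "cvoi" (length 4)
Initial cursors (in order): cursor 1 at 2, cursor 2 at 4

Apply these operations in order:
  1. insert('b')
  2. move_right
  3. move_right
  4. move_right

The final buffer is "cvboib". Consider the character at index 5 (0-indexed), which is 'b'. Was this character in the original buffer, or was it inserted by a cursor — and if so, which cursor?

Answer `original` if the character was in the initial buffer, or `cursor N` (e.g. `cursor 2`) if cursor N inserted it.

After op 1 (insert('b')): buffer="cvboib" (len 6), cursors c1@3 c2@6, authorship ..1..2
After op 2 (move_right): buffer="cvboib" (len 6), cursors c1@4 c2@6, authorship ..1..2
After op 3 (move_right): buffer="cvboib" (len 6), cursors c1@5 c2@6, authorship ..1..2
After op 4 (move_right): buffer="cvboib" (len 6), cursors c1@6 c2@6, authorship ..1..2
Authorship (.=original, N=cursor N): . . 1 . . 2
Index 5: author = 2

Answer: cursor 2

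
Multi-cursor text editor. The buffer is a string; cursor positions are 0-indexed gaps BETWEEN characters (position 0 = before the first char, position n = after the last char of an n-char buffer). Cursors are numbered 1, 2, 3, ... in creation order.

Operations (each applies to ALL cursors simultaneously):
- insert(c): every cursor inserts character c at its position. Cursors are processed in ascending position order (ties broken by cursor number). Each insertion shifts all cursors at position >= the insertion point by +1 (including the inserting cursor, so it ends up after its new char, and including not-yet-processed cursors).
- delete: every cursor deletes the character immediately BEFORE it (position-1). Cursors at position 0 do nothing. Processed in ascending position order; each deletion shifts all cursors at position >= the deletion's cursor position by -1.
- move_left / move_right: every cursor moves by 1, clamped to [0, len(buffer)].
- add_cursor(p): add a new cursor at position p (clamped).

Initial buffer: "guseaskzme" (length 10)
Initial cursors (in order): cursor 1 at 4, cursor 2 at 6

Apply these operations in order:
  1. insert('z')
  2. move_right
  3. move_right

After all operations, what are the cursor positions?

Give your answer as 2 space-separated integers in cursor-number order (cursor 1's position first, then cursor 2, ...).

Answer: 7 10

Derivation:
After op 1 (insert('z')): buffer="gusezaszkzme" (len 12), cursors c1@5 c2@8, authorship ....1..2....
After op 2 (move_right): buffer="gusezaszkzme" (len 12), cursors c1@6 c2@9, authorship ....1..2....
After op 3 (move_right): buffer="gusezaszkzme" (len 12), cursors c1@7 c2@10, authorship ....1..2....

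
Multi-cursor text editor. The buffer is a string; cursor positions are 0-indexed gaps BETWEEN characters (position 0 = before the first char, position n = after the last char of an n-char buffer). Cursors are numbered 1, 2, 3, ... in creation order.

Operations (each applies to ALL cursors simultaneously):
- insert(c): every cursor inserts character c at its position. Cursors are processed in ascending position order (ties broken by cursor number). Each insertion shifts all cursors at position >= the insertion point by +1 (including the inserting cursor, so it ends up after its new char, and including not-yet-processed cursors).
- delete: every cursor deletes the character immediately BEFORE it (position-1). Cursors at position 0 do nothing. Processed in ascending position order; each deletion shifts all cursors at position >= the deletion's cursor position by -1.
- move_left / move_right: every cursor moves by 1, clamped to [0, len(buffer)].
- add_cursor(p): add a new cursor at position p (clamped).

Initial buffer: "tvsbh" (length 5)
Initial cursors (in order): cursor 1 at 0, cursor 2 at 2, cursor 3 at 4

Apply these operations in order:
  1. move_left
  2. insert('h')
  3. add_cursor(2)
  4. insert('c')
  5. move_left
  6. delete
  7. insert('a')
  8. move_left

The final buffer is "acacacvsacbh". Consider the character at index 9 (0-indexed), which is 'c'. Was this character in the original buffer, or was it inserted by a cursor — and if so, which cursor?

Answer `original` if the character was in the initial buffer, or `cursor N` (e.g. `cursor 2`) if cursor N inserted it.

Answer: cursor 3

Derivation:
After op 1 (move_left): buffer="tvsbh" (len 5), cursors c1@0 c2@1 c3@3, authorship .....
After op 2 (insert('h')): buffer="hthvshbh" (len 8), cursors c1@1 c2@3 c3@6, authorship 1.2..3..
After op 3 (add_cursor(2)): buffer="hthvshbh" (len 8), cursors c1@1 c4@2 c2@3 c3@6, authorship 1.2..3..
After op 4 (insert('c')): buffer="hctchcvshcbh" (len 12), cursors c1@2 c4@4 c2@6 c3@10, authorship 11.422..33..
After op 5 (move_left): buffer="hctchcvshcbh" (len 12), cursors c1@1 c4@3 c2@5 c3@9, authorship 11.422..33..
After op 6 (delete): buffer="cccvscbh" (len 8), cursors c1@0 c4@1 c2@2 c3@5, authorship 142..3..
After op 7 (insert('a')): buffer="acacacvsacbh" (len 12), cursors c1@1 c4@3 c2@5 c3@9, authorship 114422..33..
After op 8 (move_left): buffer="acacacvsacbh" (len 12), cursors c1@0 c4@2 c2@4 c3@8, authorship 114422..33..
Authorship (.=original, N=cursor N): 1 1 4 4 2 2 . . 3 3 . .
Index 9: author = 3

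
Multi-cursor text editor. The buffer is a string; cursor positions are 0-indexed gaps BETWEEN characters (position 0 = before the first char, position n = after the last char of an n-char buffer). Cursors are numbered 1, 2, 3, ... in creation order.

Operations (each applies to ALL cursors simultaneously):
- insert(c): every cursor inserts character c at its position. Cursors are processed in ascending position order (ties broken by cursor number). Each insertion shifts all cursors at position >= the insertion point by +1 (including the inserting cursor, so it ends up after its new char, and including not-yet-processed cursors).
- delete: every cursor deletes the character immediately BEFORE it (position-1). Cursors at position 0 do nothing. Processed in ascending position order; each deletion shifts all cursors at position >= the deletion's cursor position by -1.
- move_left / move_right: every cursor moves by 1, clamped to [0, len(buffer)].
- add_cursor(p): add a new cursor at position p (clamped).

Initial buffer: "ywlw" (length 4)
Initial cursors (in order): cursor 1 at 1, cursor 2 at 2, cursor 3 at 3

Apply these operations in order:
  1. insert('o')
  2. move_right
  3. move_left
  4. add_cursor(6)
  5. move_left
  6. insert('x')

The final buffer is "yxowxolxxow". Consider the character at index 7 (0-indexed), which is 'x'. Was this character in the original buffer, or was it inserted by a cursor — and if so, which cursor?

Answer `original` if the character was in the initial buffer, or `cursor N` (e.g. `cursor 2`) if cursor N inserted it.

After op 1 (insert('o')): buffer="yowolow" (len 7), cursors c1@2 c2@4 c3@6, authorship .1.2.3.
After op 2 (move_right): buffer="yowolow" (len 7), cursors c1@3 c2@5 c3@7, authorship .1.2.3.
After op 3 (move_left): buffer="yowolow" (len 7), cursors c1@2 c2@4 c3@6, authorship .1.2.3.
After op 4 (add_cursor(6)): buffer="yowolow" (len 7), cursors c1@2 c2@4 c3@6 c4@6, authorship .1.2.3.
After op 5 (move_left): buffer="yowolow" (len 7), cursors c1@1 c2@3 c3@5 c4@5, authorship .1.2.3.
After op 6 (insert('x')): buffer="yxowxolxxow" (len 11), cursors c1@2 c2@5 c3@9 c4@9, authorship .11.22.343.
Authorship (.=original, N=cursor N): . 1 1 . 2 2 . 3 4 3 .
Index 7: author = 3

Answer: cursor 3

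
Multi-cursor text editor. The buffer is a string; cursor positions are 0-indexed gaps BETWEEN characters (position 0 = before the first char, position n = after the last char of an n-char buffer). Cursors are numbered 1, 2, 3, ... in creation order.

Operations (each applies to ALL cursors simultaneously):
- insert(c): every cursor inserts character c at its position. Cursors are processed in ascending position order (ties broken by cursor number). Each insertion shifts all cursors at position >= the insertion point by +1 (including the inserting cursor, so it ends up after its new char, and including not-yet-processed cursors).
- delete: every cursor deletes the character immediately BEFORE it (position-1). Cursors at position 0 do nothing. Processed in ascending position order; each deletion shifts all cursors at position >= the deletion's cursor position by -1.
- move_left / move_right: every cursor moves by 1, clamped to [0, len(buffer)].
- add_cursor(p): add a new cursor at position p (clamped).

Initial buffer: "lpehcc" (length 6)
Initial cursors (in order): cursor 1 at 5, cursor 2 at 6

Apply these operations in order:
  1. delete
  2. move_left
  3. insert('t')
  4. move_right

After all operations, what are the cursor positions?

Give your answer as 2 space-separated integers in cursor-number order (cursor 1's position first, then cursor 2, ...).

After op 1 (delete): buffer="lpeh" (len 4), cursors c1@4 c2@4, authorship ....
After op 2 (move_left): buffer="lpeh" (len 4), cursors c1@3 c2@3, authorship ....
After op 3 (insert('t')): buffer="lpetth" (len 6), cursors c1@5 c2@5, authorship ...12.
After op 4 (move_right): buffer="lpetth" (len 6), cursors c1@6 c2@6, authorship ...12.

Answer: 6 6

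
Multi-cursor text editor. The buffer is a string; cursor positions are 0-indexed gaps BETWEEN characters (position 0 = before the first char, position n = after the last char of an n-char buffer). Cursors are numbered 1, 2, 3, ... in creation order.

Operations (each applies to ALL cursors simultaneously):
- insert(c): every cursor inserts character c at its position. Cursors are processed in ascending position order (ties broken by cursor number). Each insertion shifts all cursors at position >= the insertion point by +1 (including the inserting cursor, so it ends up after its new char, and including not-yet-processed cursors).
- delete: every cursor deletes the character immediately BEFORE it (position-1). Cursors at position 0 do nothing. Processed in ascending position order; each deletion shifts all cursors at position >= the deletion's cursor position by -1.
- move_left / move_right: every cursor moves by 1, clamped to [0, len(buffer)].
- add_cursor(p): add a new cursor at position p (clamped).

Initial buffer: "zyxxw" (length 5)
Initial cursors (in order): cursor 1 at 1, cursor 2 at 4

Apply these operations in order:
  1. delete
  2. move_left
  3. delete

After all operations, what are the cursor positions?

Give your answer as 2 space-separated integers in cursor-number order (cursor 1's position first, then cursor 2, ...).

After op 1 (delete): buffer="yxw" (len 3), cursors c1@0 c2@2, authorship ...
After op 2 (move_left): buffer="yxw" (len 3), cursors c1@0 c2@1, authorship ...
After op 3 (delete): buffer="xw" (len 2), cursors c1@0 c2@0, authorship ..

Answer: 0 0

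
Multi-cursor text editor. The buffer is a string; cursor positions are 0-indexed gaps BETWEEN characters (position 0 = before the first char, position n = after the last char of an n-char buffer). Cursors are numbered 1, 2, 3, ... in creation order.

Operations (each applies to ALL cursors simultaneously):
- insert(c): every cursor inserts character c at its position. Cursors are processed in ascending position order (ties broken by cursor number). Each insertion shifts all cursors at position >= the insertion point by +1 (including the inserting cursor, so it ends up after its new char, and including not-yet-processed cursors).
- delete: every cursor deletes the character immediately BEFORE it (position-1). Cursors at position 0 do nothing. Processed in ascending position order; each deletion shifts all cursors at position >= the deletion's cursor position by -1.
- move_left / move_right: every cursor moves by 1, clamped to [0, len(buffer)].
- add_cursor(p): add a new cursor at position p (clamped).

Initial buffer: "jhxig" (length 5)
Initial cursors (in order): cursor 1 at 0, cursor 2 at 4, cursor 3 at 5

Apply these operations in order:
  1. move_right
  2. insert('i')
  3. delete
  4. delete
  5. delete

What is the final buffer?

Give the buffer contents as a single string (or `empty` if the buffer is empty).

After op 1 (move_right): buffer="jhxig" (len 5), cursors c1@1 c2@5 c3@5, authorship .....
After op 2 (insert('i')): buffer="jihxigii" (len 8), cursors c1@2 c2@8 c3@8, authorship .1....23
After op 3 (delete): buffer="jhxig" (len 5), cursors c1@1 c2@5 c3@5, authorship .....
After op 4 (delete): buffer="hx" (len 2), cursors c1@0 c2@2 c3@2, authorship ..
After op 5 (delete): buffer="" (len 0), cursors c1@0 c2@0 c3@0, authorship 

Answer: empty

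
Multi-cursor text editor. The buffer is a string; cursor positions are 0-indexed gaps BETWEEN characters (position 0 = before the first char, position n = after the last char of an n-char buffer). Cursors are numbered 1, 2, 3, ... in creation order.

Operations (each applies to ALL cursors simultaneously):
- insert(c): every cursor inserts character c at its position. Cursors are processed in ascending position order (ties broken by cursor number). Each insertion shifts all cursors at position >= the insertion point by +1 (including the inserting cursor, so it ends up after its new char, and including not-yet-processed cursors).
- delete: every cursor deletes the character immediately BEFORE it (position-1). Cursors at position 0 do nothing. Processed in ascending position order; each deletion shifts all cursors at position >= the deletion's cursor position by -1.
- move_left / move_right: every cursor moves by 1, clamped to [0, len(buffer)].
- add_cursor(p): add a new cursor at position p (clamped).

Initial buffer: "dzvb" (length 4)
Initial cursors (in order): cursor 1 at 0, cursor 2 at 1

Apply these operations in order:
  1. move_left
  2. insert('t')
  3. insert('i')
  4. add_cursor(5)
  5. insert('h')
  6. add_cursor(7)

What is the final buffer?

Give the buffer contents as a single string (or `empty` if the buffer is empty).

Answer: ttiihhdhzvb

Derivation:
After op 1 (move_left): buffer="dzvb" (len 4), cursors c1@0 c2@0, authorship ....
After op 2 (insert('t')): buffer="ttdzvb" (len 6), cursors c1@2 c2@2, authorship 12....
After op 3 (insert('i')): buffer="ttiidzvb" (len 8), cursors c1@4 c2@4, authorship 1212....
After op 4 (add_cursor(5)): buffer="ttiidzvb" (len 8), cursors c1@4 c2@4 c3@5, authorship 1212....
After op 5 (insert('h')): buffer="ttiihhdhzvb" (len 11), cursors c1@6 c2@6 c3@8, authorship 121212.3...
After op 6 (add_cursor(7)): buffer="ttiihhdhzvb" (len 11), cursors c1@6 c2@6 c4@7 c3@8, authorship 121212.3...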